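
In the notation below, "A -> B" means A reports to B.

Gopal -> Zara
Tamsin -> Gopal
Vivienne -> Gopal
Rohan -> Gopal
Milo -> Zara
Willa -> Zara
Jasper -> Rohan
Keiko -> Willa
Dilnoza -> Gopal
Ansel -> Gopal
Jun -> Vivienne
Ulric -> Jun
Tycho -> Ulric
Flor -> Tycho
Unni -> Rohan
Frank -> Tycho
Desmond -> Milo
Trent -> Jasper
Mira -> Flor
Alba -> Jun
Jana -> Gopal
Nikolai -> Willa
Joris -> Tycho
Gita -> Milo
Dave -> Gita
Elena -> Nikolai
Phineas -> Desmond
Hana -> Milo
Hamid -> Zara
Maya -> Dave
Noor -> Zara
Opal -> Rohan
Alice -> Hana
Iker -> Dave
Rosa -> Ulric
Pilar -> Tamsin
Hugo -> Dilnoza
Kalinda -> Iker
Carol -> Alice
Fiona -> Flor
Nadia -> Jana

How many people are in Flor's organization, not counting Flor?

Flor directly manages Mira, Fiona. Mira has no reports. Fiona has no reports. So Flor's organization is 2 direct reports plus everyone under them: 1 + 1 = 2.

2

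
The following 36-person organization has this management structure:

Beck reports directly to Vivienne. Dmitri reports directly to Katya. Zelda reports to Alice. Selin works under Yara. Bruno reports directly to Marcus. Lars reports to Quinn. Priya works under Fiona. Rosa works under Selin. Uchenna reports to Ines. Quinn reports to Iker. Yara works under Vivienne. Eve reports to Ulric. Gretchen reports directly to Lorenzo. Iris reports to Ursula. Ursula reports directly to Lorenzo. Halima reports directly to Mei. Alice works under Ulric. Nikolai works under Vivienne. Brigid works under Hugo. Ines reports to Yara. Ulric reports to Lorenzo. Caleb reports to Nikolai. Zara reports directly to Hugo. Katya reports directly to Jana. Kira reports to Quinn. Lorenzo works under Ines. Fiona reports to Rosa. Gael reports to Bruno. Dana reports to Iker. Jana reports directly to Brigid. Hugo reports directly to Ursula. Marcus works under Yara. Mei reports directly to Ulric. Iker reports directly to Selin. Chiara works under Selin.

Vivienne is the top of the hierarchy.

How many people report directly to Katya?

Katya directly manages Dmitri. That is 1 direct report.

1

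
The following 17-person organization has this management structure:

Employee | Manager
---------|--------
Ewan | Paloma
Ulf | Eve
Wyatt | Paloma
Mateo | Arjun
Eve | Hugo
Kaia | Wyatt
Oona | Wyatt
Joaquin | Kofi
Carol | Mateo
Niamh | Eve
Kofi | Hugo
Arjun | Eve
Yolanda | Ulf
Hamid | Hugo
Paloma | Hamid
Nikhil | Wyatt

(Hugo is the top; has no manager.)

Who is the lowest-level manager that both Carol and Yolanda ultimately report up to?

Carol's chain of managers is Mateo, Arjun, Eve, Hugo. Yolanda's chain of managers is Ulf, Eve, Hugo. The first manager that appears in both chains is Eve.

Eve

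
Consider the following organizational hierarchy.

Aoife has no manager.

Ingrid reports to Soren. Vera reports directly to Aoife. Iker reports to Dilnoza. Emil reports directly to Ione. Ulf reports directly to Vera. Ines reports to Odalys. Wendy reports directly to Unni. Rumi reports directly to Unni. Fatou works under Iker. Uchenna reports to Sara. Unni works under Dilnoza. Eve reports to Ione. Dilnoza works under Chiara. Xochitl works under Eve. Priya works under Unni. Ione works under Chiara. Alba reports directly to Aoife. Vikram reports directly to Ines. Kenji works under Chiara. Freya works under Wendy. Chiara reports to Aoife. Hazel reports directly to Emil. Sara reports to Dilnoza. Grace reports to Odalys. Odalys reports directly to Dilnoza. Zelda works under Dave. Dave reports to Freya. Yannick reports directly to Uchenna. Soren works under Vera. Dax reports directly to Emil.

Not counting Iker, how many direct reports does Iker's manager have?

3

Iker reports to Dilnoza. Dilnoza's other direct reports are Sara, Unni, Odalys — 3 peers.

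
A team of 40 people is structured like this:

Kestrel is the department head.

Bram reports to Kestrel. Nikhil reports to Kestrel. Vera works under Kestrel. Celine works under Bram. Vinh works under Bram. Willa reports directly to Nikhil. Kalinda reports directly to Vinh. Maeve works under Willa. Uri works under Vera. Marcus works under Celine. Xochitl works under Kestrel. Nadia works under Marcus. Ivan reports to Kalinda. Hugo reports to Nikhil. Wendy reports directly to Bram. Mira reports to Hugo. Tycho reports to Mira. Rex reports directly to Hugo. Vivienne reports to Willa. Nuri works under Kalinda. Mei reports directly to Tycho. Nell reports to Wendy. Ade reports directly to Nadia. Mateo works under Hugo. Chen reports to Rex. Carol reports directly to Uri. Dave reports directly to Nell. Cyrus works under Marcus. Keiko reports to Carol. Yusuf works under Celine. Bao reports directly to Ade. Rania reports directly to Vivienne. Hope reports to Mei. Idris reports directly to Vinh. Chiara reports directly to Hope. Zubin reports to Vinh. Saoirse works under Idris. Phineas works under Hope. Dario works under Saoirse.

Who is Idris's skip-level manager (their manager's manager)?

Idris reports to Vinh, and Vinh reports to Bram. So Idris's skip-level manager is Bram.

Bram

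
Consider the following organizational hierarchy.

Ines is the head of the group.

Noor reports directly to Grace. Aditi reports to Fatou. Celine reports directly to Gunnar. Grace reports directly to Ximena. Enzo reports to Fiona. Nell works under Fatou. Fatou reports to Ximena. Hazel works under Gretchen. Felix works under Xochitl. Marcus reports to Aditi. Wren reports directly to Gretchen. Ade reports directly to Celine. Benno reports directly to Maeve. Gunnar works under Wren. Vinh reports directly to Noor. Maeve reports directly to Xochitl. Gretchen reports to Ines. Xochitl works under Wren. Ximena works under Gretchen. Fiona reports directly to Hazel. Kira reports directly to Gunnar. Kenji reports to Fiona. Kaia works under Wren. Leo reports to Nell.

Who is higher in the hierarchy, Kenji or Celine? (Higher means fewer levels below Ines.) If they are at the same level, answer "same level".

same level

Both Kenji and Celine are 4 levels below Ines.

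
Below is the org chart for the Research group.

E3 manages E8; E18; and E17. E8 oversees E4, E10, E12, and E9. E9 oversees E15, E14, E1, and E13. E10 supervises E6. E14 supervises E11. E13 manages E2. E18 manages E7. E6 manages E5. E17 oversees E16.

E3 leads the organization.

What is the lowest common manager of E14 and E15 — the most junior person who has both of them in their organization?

E14's chain of managers is E9, E8, E3. E15's chain of managers is E9, E8, E3. The first manager that appears in both chains is E9.

E9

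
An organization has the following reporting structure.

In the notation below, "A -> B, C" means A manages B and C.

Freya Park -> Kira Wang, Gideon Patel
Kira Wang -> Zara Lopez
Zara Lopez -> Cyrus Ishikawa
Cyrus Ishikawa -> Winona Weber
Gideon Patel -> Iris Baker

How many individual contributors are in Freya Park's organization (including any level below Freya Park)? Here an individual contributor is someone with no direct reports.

The people in Freya Park's organization with no one reporting to them are Iris Baker, Winona Weber. That is 2.

2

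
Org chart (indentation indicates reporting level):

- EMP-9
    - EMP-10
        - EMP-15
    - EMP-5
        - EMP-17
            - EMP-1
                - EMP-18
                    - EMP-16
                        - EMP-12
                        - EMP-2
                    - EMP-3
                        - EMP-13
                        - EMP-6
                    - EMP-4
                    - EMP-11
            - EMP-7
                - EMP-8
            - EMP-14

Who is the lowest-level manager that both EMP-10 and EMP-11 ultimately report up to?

EMP-10's chain of managers is EMP-9. EMP-11's chain of managers is EMP-18, EMP-1, EMP-17, EMP-5, EMP-9. The first manager that appears in both chains is EMP-9.

EMP-9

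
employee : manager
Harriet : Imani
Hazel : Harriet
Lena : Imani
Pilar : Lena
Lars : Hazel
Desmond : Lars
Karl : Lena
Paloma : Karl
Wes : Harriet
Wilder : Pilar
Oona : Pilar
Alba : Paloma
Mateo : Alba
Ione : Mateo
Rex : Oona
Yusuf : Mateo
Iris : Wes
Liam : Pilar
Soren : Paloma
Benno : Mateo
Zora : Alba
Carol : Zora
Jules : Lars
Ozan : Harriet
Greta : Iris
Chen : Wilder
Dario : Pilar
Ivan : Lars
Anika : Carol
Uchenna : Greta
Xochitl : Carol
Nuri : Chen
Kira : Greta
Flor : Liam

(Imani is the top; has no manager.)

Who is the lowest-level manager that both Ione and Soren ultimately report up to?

Paloma

Ione's chain of managers is Mateo, Alba, Paloma, Karl, Lena, Imani. Soren's chain of managers is Paloma, Karl, Lena, Imani. The first manager that appears in both chains is Paloma.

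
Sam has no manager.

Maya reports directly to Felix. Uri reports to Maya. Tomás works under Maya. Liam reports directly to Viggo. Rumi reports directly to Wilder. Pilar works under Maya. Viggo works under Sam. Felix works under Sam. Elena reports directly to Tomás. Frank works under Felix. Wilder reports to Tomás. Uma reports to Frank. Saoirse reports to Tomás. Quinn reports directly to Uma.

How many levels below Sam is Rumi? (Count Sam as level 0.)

Chain from Rumi up to Sam: Rumi → Wilder → Tomás → Maya → Felix → Sam. That is 5 steps up, so Rumi is 5 levels below Sam.

5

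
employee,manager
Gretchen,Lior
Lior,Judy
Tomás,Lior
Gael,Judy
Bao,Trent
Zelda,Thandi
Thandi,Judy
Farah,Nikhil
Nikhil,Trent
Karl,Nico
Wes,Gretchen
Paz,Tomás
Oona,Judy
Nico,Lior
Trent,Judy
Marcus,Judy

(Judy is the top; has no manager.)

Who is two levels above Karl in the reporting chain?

Lior

Karl reports to Nico, and Nico reports to Lior. So Karl's skip-level manager is Lior.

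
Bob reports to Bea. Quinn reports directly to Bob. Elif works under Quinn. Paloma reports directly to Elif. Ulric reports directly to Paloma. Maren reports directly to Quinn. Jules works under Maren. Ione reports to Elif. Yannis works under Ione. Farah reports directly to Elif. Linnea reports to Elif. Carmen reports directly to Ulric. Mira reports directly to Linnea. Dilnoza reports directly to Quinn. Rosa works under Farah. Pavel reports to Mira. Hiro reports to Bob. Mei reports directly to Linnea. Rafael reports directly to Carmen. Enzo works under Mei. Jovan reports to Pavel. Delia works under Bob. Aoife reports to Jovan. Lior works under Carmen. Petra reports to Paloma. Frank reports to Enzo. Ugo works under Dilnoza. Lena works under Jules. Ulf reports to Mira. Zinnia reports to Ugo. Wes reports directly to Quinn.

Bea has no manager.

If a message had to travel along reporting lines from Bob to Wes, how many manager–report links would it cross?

2

Wes is in Bob's organization: the chain from Wes up to Bob is Wes → Quinn → Bob, which is 2 links.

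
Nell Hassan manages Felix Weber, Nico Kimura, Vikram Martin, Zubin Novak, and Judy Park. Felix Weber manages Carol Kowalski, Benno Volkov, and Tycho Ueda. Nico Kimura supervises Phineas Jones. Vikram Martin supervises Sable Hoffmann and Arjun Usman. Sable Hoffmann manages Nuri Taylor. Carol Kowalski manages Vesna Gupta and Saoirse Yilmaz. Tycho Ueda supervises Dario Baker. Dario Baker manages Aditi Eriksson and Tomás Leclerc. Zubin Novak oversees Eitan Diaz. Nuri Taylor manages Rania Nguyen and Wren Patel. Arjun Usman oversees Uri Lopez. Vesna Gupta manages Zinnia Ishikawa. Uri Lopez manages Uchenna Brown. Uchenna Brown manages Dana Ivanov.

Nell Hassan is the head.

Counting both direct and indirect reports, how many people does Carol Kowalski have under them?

3

Carol Kowalski directly manages Vesna Gupta, Saoirse Yilmaz. Under Vesna Gupta: Zinnia Ishikawa (1). Saoirse Yilmaz has no reports. So Carol Kowalski's organization is 2 direct reports plus everyone under them: 2 + 1 = 3.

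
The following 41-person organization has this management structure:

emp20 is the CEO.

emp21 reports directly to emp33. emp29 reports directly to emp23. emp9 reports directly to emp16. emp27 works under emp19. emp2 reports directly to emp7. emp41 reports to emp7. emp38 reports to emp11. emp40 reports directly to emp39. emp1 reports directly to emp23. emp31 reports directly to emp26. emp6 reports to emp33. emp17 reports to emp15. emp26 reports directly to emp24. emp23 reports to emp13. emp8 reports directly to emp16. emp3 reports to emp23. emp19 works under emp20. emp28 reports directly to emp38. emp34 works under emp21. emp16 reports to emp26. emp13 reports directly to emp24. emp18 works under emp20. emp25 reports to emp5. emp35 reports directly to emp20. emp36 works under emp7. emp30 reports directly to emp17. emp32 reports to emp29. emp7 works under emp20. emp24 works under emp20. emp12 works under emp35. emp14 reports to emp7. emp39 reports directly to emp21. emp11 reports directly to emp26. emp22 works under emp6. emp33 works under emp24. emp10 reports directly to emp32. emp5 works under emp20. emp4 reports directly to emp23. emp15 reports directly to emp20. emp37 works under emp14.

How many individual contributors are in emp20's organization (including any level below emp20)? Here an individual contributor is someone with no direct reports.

The people in emp20's organization with no one reporting to them are emp25, emp18, emp30, emp36, emp41, emp2, emp37, emp31, emp28, emp8, emp9, emp22, emp34, emp40, emp1, emp3, emp10, emp4, emp27, emp12. That is 20.

20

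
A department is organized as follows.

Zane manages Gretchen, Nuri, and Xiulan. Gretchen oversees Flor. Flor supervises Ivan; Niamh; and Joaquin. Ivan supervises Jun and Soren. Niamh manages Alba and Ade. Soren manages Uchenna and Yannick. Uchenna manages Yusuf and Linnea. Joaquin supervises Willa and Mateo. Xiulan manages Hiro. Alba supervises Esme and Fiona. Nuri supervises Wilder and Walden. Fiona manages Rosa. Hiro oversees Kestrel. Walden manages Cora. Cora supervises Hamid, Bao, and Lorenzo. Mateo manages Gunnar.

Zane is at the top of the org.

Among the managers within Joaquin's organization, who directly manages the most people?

Direct-report counts within Joaquin's organization: Joaquin has 2; Mateo has 1. The largest is 2, held by Joaquin.

Joaquin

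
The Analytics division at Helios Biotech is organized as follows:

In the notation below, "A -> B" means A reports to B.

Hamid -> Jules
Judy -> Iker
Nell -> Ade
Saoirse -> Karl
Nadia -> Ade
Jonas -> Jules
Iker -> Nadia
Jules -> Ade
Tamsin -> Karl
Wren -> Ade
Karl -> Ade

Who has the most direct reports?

Ade

Direct-report counts: Ade has 5; Jules has 2; Karl has 2; Nadia has 1; Iker has 1. The largest is 5, held by Ade.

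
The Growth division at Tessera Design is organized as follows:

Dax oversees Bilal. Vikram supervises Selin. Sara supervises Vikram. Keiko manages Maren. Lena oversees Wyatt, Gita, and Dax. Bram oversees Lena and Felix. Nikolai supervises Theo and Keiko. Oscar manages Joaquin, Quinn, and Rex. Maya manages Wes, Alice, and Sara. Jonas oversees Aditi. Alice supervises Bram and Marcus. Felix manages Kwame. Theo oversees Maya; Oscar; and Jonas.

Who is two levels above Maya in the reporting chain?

Maya reports to Theo, and Theo reports to Nikolai. So Maya's skip-level manager is Nikolai.

Nikolai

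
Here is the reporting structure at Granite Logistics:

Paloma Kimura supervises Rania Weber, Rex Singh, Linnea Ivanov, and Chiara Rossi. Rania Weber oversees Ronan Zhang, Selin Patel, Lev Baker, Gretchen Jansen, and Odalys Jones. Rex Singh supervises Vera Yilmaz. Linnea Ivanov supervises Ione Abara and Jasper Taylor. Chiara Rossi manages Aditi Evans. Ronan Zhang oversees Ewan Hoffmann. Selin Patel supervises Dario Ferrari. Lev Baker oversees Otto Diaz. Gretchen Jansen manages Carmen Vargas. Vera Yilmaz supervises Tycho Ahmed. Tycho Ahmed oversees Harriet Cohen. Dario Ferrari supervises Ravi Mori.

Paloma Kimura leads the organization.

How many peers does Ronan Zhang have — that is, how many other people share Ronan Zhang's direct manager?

4

Ronan Zhang reports to Rania Weber. Rania Weber's other direct reports are Selin Patel, Lev Baker, Gretchen Jansen, Odalys Jones — 4 peers.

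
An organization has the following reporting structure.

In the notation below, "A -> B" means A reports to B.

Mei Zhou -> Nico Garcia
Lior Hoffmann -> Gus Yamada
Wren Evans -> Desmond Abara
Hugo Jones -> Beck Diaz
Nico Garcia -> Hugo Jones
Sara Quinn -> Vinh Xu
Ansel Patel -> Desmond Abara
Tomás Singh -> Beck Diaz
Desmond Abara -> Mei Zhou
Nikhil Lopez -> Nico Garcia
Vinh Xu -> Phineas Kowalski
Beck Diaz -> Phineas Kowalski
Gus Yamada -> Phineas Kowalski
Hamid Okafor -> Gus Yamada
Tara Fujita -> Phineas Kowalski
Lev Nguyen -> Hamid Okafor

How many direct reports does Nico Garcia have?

Nico Garcia directly manages Mei Zhou, Nikhil Lopez. That is 2 direct reports.

2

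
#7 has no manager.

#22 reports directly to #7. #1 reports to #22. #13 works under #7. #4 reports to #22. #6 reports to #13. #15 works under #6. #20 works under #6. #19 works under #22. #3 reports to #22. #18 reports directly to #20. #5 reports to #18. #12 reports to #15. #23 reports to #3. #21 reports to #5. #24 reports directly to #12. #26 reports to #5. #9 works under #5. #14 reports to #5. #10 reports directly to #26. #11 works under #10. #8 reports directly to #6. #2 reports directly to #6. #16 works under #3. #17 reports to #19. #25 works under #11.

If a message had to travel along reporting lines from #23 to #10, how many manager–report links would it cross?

10

#23 is 3 levels below #7, and #10 is 7 levels below #7 (their lowest common manager). The shortest path runs up from #23 to #7 and back down to #10: 3 + 7 = 10 links.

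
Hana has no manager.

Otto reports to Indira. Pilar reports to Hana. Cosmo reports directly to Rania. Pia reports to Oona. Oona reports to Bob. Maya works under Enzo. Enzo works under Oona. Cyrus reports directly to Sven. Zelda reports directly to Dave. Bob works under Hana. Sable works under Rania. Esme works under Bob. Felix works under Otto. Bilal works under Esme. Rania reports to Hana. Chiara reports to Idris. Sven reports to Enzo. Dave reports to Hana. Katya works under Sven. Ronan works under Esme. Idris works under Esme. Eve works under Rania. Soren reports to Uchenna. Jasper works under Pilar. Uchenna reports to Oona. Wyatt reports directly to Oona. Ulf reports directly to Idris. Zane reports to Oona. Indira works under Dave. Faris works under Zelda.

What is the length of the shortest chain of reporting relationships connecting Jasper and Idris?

5

Jasper is 2 levels below Hana, and Idris is 3 levels below Hana (their lowest common manager). The shortest path runs up from Jasper to Hana and back down to Idris: 2 + 3 = 5 links.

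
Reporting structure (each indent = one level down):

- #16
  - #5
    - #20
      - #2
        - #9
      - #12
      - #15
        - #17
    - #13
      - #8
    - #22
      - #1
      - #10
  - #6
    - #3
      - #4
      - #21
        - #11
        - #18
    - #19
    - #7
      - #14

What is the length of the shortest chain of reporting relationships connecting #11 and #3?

#11 is in #3's organization: the chain from #11 up to #3 is #11 → #21 → #3, which is 2 links.

2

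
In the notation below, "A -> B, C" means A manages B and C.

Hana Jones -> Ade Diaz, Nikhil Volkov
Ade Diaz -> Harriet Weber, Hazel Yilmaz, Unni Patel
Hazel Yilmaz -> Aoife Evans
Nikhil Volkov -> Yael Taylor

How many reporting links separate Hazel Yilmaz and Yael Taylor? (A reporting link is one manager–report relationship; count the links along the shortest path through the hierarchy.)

Hazel Yilmaz is 2 levels below Hana Jones, and Yael Taylor is 2 levels below Hana Jones (their lowest common manager). The shortest path runs up from Hazel Yilmaz to Hana Jones and back down to Yael Taylor: 2 + 2 = 4 links.

4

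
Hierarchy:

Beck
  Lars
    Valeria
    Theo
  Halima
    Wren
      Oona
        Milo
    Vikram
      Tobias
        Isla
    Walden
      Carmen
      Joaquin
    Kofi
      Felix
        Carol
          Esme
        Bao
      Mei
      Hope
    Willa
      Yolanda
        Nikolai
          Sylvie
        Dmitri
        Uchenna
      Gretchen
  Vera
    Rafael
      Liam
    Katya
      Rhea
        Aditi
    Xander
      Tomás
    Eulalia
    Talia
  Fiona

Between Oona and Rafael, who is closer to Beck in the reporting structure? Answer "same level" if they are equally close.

Oona is 3 levels below Beck; Rafael is 2. Rafael is higher.

Rafael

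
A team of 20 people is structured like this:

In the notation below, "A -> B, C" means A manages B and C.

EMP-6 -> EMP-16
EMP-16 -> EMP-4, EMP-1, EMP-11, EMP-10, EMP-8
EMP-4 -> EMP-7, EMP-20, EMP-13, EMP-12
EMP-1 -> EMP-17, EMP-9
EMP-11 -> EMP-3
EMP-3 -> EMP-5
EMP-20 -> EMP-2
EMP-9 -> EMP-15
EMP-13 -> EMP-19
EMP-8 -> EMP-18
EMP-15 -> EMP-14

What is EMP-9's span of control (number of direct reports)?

1

EMP-9 directly manages EMP-15. That is 1 direct report.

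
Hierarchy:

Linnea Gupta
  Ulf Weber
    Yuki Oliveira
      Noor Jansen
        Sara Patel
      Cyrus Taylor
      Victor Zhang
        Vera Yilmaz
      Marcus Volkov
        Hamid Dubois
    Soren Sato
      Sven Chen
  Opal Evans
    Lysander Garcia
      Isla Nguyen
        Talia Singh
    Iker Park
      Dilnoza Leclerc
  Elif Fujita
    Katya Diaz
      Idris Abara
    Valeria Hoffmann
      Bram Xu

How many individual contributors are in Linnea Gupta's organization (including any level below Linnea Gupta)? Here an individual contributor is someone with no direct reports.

The people in Linnea Gupta's organization with no one reporting to them are Bram Xu, Idris Abara, Dilnoza Leclerc, Talia Singh, Sven Chen, Hamid Dubois, Vera Yilmaz, Cyrus Taylor, Sara Patel. That is 9.

9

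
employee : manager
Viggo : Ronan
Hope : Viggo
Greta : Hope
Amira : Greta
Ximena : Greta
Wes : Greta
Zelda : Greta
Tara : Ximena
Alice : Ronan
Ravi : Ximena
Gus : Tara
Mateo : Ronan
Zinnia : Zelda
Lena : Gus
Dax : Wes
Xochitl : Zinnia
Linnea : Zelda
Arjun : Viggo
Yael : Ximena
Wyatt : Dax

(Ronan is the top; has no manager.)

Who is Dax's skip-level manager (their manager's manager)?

Dax reports to Wes, and Wes reports to Greta. So Dax's skip-level manager is Greta.

Greta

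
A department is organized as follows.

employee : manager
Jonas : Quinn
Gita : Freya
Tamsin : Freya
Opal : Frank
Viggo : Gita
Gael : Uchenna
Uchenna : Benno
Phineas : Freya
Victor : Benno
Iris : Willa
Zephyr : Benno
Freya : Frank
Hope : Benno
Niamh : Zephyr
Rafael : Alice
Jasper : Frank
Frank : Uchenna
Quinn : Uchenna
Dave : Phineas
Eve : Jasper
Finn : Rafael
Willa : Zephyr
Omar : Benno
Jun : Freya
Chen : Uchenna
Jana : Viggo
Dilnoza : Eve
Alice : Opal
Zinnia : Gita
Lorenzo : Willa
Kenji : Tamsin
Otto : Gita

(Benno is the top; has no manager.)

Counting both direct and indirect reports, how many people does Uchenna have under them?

Uchenna directly manages Frank, Quinn, Gael, Chen. Under Frank: Jasper, Eve, Dilnoza, Opal, Alice, Rafael, Finn, Freya, Jun, Tamsin, Kenji, Phineas, Dave, Gita, Otto, Zinnia, Viggo, Jana (18). Under Quinn: Jonas (1). Gael has no reports. Chen has no reports. So Uchenna's organization is 4 direct reports plus everyone under them: 19 + 2 + 1 + 1 = 23.

23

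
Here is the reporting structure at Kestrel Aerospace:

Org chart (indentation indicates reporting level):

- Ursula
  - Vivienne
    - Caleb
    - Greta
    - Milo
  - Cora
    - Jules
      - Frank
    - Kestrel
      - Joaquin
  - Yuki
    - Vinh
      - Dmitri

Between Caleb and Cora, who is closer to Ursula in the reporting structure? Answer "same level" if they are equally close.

Caleb is 2 levels below Ursula; Cora is 1. Cora is higher.

Cora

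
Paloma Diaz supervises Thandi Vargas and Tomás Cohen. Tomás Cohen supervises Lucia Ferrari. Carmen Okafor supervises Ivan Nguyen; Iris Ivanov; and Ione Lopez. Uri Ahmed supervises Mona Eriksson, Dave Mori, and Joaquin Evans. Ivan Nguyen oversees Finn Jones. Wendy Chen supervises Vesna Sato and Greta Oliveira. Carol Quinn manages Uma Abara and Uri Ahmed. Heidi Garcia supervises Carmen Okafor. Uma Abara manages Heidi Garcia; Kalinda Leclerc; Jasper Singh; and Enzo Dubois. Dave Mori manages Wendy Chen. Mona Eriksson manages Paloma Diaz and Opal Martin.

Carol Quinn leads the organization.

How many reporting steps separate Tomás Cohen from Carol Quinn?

4

Chain from Tomás Cohen up to Carol Quinn: Tomás Cohen → Paloma Diaz → Mona Eriksson → Uri Ahmed → Carol Quinn. That is 4 steps up, so Tomás Cohen is 4 levels below Carol Quinn.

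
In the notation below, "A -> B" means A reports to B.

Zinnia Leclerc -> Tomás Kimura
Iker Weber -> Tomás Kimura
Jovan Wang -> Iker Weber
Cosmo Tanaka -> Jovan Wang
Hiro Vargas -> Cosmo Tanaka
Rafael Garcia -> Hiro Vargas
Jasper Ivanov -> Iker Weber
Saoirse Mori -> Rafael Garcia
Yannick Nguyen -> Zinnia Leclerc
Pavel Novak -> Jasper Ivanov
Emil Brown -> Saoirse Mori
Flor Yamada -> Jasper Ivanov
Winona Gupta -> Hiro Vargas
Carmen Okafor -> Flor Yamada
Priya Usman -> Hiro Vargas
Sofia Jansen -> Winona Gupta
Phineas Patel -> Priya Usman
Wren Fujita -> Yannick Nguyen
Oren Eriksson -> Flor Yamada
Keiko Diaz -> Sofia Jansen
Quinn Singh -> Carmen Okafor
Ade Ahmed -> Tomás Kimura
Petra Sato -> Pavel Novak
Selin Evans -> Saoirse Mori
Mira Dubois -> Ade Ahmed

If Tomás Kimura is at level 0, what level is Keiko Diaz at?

Chain from Keiko Diaz up to Tomás Kimura: Keiko Diaz → Sofia Jansen → Winona Gupta → Hiro Vargas → Cosmo Tanaka → Jovan Wang → Iker Weber → Tomás Kimura. That is 7 steps up, so Keiko Diaz is 7 levels below Tomás Kimura.

7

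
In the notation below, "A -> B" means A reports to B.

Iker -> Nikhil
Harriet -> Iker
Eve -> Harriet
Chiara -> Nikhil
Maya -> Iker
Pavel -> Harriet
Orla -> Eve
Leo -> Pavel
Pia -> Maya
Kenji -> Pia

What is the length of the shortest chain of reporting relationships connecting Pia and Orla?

5

Pia is 2 levels below Iker, and Orla is 3 levels below Iker (their lowest common manager). The shortest path runs up from Pia to Iker and back down to Orla: 2 + 3 = 5 links.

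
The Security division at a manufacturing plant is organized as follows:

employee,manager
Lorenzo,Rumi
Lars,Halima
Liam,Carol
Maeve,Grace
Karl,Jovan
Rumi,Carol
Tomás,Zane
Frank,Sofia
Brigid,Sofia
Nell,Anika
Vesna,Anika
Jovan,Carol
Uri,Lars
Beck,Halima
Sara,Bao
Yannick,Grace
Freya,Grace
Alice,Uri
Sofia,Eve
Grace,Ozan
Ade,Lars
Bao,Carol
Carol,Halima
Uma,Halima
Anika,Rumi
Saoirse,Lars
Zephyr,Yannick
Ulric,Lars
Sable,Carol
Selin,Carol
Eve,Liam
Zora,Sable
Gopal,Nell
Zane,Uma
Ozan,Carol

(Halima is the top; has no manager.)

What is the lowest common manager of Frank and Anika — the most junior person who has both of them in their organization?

Carol

Frank's chain of managers is Sofia, Eve, Liam, Carol, Halima. Anika's chain of managers is Rumi, Carol, Halima. The first manager that appears in both chains is Carol.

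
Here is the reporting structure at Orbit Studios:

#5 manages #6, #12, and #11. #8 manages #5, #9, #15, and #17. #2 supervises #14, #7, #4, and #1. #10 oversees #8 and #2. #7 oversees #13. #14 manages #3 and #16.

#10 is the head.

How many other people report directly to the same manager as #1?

#1 reports to #2. #2's other direct reports are #14, #7, #4 — 3 peers.

3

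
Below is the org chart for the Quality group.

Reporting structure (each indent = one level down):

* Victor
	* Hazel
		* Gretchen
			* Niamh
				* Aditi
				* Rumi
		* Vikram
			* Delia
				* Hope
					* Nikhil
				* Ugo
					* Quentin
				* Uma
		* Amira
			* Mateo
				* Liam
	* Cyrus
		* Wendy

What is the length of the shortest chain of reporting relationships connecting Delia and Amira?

Delia is 2 levels below Hazel, and Amira is 1 level below Hazel (their lowest common manager). The shortest path runs up from Delia to Hazel and back down to Amira: 2 + 1 = 3 links.

3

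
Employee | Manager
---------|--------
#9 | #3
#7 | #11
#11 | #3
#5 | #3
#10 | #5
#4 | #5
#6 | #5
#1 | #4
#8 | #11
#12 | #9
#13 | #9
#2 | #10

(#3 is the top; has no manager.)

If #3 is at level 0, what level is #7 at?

2

Chain from #7 up to #3: #7 → #11 → #3. That is 2 steps up, so #7 is 2 levels below #3.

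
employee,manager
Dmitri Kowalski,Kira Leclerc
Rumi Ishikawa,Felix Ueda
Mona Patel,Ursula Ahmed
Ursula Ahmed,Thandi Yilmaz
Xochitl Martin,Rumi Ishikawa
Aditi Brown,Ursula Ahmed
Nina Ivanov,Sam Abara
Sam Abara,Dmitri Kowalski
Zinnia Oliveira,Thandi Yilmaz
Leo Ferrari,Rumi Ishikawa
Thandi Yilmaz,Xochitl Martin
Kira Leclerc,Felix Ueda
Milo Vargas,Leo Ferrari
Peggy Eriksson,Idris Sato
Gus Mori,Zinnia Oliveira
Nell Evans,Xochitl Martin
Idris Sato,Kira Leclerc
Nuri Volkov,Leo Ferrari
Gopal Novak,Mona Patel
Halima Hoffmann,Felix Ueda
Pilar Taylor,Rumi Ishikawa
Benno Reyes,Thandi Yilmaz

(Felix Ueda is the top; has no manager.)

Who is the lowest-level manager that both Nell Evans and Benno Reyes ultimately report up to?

Nell Evans's chain of managers is Xochitl Martin, Rumi Ishikawa, Felix Ueda. Benno Reyes's chain of managers is Thandi Yilmaz, Xochitl Martin, Rumi Ishikawa, Felix Ueda. The first manager that appears in both chains is Xochitl Martin.

Xochitl Martin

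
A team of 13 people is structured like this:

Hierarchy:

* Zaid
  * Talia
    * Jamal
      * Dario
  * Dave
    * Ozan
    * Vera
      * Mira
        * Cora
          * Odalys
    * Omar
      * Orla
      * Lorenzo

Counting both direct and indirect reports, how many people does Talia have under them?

2

Talia directly manages Jamal. Under Jamal: Dario (1). That's 2 in total.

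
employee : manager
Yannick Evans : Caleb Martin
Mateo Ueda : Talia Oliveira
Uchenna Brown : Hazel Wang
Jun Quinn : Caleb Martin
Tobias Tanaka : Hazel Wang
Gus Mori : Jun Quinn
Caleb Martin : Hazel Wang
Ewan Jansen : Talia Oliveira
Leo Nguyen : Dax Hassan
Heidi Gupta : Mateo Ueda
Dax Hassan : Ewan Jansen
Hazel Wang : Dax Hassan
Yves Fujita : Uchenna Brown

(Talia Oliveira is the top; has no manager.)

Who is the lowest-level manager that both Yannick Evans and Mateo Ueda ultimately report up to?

Yannick Evans's chain of managers is Caleb Martin, Hazel Wang, Dax Hassan, Ewan Jansen, Talia Oliveira. Mateo Ueda's chain of managers is Talia Oliveira. The first manager that appears in both chains is Talia Oliveira.

Talia Oliveira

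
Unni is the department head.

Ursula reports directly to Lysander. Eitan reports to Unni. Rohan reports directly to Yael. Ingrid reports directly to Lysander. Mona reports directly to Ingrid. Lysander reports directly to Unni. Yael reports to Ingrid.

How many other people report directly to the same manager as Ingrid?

1

Ingrid reports to Lysander. Lysander's other direct reports are Ursula — 1 peer.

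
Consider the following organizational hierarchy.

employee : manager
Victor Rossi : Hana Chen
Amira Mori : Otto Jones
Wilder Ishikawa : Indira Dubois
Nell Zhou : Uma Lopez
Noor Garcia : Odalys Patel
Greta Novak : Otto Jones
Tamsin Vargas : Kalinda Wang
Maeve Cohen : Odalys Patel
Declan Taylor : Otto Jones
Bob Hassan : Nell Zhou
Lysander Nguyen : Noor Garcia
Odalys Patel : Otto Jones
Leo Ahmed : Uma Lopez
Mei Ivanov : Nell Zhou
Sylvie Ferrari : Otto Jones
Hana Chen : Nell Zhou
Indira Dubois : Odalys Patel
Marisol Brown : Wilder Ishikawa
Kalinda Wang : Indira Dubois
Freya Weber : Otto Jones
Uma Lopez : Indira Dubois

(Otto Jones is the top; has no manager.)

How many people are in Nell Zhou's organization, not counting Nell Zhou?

4

Nell Zhou directly manages Mei Ivanov, Hana Chen, Bob Hassan. Mei Ivanov has no reports. Under Hana Chen: Victor Rossi (1). Bob Hassan has no reports. So Nell Zhou's organization is 3 direct reports plus everyone under them: 1 + 2 + 1 = 4.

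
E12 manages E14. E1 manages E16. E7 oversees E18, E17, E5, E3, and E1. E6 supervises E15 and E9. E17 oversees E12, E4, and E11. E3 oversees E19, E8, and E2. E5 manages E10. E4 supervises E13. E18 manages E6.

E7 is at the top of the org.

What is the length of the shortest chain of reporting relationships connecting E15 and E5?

4

E15 is 3 levels below E7, and E5 is 1 level below E7 (their lowest common manager). The shortest path runs up from E15 to E7 and back down to E5: 3 + 1 = 4 links.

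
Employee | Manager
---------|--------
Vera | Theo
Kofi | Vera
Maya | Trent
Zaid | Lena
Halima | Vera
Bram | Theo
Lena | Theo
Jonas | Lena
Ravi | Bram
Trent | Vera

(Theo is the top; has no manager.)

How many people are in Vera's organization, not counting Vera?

4

Vera directly manages Trent, Kofi, Halima. Under Trent: Maya (1). Kofi has no reports. Halima has no reports. So Vera's organization is 3 direct reports plus everyone under them: 2 + 1 + 1 = 4.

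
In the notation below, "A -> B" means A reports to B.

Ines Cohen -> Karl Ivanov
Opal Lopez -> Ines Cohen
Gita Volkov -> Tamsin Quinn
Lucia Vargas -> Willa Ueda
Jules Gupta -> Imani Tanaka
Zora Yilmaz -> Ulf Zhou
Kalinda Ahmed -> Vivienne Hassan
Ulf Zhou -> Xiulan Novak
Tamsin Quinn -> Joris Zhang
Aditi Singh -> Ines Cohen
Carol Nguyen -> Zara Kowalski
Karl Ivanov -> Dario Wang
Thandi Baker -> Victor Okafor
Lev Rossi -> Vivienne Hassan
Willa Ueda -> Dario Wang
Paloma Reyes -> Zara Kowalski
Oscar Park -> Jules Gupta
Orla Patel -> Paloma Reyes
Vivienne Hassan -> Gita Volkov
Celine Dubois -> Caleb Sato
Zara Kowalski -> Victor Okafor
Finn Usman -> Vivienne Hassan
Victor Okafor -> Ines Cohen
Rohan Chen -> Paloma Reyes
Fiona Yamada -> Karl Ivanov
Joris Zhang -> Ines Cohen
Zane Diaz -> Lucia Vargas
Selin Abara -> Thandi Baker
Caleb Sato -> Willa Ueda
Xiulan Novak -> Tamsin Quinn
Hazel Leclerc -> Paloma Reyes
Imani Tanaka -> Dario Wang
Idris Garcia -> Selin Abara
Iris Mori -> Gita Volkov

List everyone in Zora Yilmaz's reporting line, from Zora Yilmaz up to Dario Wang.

Zora Yilmaz reports to Ulf Zhou. Ulf Zhou reports to Xiulan Novak. Xiulan Novak reports to Tamsin Quinn. Tamsin Quinn reports to Joris Zhang. Joris Zhang reports to Ines Cohen. Ines Cohen reports to Karl Ivanov. Karl Ivanov reports to Dario Wang. Dario Wang is at the top.

Zora Yilmaz -> Ulf Zhou -> Xiulan Novak -> Tamsin Quinn -> Joris Zhang -> Ines Cohen -> Karl Ivanov -> Dario Wang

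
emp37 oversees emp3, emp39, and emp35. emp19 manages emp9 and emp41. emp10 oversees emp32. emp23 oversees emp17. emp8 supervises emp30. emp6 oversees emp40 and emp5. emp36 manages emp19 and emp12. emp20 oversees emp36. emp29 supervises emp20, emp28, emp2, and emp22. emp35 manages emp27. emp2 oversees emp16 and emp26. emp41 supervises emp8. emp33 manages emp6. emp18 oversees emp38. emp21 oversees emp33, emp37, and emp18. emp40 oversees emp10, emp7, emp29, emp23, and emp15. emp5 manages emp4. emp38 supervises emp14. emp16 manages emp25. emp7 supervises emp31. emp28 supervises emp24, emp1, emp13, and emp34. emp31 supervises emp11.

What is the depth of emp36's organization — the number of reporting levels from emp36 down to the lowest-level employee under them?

4

The longest chain under emp36 runs emp36 → emp19 → emp41 → emp8 → emp30, which is 4 levels below emp36.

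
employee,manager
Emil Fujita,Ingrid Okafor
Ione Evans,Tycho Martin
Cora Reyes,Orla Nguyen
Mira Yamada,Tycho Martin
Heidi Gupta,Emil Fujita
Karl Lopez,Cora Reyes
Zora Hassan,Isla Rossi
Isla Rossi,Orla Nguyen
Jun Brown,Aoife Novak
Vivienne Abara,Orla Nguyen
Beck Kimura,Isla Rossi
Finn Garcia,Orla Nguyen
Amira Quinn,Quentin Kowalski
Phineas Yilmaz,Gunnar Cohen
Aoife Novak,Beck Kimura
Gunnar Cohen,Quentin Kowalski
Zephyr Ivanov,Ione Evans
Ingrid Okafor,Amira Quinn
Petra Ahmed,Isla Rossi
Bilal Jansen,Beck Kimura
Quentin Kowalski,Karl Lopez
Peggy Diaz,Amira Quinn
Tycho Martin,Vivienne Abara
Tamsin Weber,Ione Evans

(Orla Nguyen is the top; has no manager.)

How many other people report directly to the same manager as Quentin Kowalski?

0

Quentin Kowalski reports to Karl Lopez, and Karl Lopez has no other direct reports. Quentin Kowalski has 0 peers.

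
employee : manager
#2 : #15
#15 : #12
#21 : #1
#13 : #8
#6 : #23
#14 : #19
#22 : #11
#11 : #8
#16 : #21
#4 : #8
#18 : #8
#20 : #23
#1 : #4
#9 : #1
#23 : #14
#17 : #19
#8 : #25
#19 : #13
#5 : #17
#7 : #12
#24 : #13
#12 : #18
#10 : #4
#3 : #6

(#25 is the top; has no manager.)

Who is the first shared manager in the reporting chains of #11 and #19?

#11's chain of managers is #8, #25. #19's chain of managers is #13, #8, #25. The first manager that appears in both chains is #8.

#8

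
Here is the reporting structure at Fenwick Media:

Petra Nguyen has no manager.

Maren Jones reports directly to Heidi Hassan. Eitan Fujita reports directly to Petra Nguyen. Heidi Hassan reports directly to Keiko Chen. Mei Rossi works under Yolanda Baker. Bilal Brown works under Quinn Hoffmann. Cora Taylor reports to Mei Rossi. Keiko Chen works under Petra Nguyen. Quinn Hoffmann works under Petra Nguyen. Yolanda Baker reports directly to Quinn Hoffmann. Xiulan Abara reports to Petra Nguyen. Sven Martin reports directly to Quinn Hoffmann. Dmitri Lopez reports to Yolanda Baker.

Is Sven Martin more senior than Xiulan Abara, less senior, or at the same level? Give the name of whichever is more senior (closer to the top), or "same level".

Sven Martin is 2 levels below Petra Nguyen; Xiulan Abara is 1. Xiulan Abara is higher.

Xiulan Abara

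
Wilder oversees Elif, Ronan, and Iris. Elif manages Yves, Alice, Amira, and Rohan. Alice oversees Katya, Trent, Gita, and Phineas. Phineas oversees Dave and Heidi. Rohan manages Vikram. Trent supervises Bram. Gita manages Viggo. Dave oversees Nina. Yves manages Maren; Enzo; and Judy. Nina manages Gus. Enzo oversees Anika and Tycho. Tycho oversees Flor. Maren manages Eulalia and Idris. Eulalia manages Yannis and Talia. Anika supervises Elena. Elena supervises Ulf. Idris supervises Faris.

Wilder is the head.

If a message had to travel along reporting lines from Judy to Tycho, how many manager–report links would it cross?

3

Judy is 1 level below Yves, and Tycho is 2 levels below Yves (their lowest common manager). The shortest path runs up from Judy to Yves and back down to Tycho: 1 + 2 = 3 links.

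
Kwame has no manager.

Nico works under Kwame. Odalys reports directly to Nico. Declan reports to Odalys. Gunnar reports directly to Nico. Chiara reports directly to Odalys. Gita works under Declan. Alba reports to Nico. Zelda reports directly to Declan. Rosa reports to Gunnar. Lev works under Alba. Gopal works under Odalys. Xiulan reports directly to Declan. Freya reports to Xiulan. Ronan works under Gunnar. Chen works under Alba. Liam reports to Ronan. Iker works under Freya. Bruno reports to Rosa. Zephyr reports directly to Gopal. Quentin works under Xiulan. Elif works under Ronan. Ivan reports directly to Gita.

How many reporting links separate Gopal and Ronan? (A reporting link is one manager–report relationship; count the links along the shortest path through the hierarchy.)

Gopal is 2 levels below Nico, and Ronan is 2 levels below Nico (their lowest common manager). The shortest path runs up from Gopal to Nico and back down to Ronan: 2 + 2 = 4 links.

4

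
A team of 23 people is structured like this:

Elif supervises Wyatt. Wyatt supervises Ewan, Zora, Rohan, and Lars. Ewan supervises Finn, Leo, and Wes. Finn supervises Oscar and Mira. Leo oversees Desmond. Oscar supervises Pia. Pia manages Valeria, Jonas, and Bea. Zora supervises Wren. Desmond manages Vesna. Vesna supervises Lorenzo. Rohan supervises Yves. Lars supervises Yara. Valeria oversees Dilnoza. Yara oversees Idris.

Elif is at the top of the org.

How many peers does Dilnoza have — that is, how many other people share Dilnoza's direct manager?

0

Dilnoza reports to Valeria, and Valeria has no other direct reports. Dilnoza has 0 peers.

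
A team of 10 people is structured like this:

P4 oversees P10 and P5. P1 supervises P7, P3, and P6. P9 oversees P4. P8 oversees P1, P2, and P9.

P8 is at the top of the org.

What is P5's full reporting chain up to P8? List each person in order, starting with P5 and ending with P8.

P5 -> P4 -> P9 -> P8

P5 reports to P4. P4 reports to P9. P9 reports to P8. P8 is at the top.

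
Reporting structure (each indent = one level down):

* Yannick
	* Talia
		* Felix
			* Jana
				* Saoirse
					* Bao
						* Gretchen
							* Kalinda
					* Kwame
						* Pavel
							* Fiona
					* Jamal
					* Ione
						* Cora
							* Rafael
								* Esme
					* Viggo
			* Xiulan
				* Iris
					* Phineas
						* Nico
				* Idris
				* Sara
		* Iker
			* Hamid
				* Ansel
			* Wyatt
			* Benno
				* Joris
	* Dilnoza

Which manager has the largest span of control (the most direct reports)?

Direct-report counts: Yannick has 2; Talia has 2; Iker has 3; Benno has 1; Hamid has 1; Felix has 2; Xiulan has 3; Iris has 1; Phineas has 1; Jana has 1; Saoirse has 5; Ione has 1; Cora has 1; Rafael has 1; Kwame has 1; Pavel has 1; Bao has 1; Gretchen has 1. The largest is 5, held by Saoirse.

Saoirse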